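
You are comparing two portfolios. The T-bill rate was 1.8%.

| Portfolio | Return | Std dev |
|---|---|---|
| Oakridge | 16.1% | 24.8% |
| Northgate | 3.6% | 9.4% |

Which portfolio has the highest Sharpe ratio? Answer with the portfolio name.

Oakridge: Sharpe ratio = (16.1% − 1.8%) / 24.8% = 0.577
Northgate: Sharpe ratio = (3.6% − 1.8%) / 9.4% = 0.191
Highest: Oakridge (0.577).

Oakridge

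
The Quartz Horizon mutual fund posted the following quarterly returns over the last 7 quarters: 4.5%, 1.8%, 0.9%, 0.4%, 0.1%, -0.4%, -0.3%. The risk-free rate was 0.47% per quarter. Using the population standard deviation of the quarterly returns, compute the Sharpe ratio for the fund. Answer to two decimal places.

r̄ = (4.5 + 1.8 + 0.9 + 0.4 + 0.1 − 0.4 − 0.3) / 7 = 1.0000%
Σ(r − r̄)² = (4.5 − 1.0000)² + (1.8 − 1.0000)² + (0.9 − 1.0000)² + … = 17.7200
σ = √[17.7200 / 7] = 1.5910%
Sharpe = (r̄ − rf) / σ = (1.0000 − 0.47) / 1.5910 = 0.5300 / 1.5910 = 0.3331

0.33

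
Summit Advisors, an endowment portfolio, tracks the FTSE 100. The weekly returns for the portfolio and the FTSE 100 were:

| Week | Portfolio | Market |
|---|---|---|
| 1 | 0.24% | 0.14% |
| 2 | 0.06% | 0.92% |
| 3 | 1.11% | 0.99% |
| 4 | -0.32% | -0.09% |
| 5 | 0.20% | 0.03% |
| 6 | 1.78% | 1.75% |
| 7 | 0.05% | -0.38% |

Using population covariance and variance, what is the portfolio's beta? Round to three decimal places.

r̄p = 0.4457%,  r̄m = 0.4800%
Cov = Σ(rp − r̄p)(rm − r̄m) / 7 = 0.4030
Var(rm) = Σ(rm − r̄m)² / 7 = 0.4927
β = Cov / Var = 0.4030 / 0.4927 = 0.8179

0.818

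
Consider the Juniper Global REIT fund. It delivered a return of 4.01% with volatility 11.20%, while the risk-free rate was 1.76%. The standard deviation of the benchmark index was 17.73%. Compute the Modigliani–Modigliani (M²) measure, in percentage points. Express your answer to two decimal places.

Sharpe = (Rp − Rf) / σp = (4.01% − 1.76%) / 11.20% = 0.2009
M² = Rf + Sharpe × σm = 1.76% + 0.2009 × 17.73% = 5.3220%

5.32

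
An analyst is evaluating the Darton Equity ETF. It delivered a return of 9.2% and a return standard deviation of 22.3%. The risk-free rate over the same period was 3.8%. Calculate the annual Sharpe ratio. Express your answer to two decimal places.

Sharpe = (Rp − Rf) / σp = (9.2% − 3.8%) / 22.3% = 5.40% / 22.3% = 0.2422

0.24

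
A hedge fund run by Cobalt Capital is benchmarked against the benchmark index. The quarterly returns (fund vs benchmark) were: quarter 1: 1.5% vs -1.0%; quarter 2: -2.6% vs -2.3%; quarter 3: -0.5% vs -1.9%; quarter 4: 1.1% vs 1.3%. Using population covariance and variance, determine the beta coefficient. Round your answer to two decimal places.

0.82

r̄p = -0.1250%,  r̄m = -0.9750%
Cov = Σ(rp − r̄p)(rm − r̄m) / 4 = 1.5931
Var(rm) = Σ(rm − r̄m)² / 4 = 1.9469
β = Cov / Var = 1.5931 / 1.9469 = 0.8183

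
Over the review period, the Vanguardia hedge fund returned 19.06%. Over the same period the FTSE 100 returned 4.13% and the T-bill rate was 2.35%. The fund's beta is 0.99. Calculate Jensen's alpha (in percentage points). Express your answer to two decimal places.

14.95

CAPM expected return = Rf + β(Rm − Rf) = 2.35% + 0.99 × (4.13% − 2.35%) = 2.35 + 0.99 × 1.78 = 4.1122%
Jensen's α = Rp − E[R] = 19.06% − 4.1122% = 14.9478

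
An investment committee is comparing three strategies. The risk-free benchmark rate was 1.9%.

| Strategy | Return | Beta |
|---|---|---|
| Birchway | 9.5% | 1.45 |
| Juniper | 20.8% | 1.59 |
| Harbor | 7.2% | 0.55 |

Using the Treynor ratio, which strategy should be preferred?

Juniper

Birchway: Treynor = (9.5% − 1.9%) / 1.45 = 5.241
Juniper: Treynor = (20.8% − 1.9%) / 1.59 = 11.887
Harbor: Treynor = (7.2% − 1.9%) / 0.55 = 9.636
Highest: Juniper (11.887).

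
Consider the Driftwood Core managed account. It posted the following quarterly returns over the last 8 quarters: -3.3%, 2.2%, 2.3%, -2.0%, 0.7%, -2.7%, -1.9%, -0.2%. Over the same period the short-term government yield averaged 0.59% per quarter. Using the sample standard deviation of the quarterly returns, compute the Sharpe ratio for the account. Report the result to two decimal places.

-0.55

Mean return r̄ = -4.90 / 8 = -0.6125%
Σ(r − r̄)² = (-3.3 − (-0.6125))² + (2.2 − (-0.6125))² + … = 33.4488
sample σ = √(33.4488 / 7) = √4.7784 = 2.1860%
Sharpe = (r̄ − rf) / σ = (-0.6125 − 0.59) / 2.1860 = -1.2025 / 2.1860 = -0.5501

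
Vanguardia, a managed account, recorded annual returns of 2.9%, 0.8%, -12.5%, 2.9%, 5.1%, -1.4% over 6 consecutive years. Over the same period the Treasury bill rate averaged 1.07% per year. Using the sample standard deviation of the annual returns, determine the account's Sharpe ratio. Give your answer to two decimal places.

r̄ = (2.9 + 0.8 − 12.5 + 2.9 + 5.1 − 1.4) / 6 = -0.3667%
Sample σ = √[Σ(r − r̄)² / 5] = √[200.8733 / 5] = √40.1747 = 6.3384%
Sharpe = (r̄ − rf) / σ = (-0.3667 − 1.07) / 6.3384 = -1.4367 / 6.3384 = -0.2267

-0.23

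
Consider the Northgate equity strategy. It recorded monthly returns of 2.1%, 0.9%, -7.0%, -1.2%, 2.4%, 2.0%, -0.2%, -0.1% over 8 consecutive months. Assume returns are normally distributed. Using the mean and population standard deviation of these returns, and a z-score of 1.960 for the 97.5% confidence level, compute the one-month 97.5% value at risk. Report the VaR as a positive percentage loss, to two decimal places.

5.74

r̄ = (2.1 + 0.9 − 7 − 1.2 + 2.4 + 2 − 0.2 − 0.1) / 8 = -0.1375%
Population std dev = √[65.3188 / 8] = 2.8574%
VaR = −(r̄ − z·σ) = −(-0.1375 − 1.960 × 2.8574) = −(-5.7380) = 5.7380%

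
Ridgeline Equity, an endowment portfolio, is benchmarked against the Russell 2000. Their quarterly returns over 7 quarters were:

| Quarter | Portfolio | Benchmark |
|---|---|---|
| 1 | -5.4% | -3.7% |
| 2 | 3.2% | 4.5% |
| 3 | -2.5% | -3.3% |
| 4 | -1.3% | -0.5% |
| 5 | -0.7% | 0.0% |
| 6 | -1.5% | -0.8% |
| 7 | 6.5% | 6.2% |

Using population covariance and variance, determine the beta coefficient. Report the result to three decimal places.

r̄p = -0.2429%,  r̄m = 0.3429%
Cov = Σ(rp − r̄p)(rm − r̄m) / 7 = 12.1947
Var(rm) = Σ(rm − r̄m)² / 7 = 11.9053
β = Cov / Var = 12.1947 / 11.9053 = 1.0243

1.024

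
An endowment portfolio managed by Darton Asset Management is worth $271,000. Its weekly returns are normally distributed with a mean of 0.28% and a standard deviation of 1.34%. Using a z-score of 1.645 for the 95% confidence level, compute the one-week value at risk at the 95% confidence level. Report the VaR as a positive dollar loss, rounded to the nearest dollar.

Return at the 95% tail: μ − z·σ = 0.28% − 1.645 × 1.34% = 0.28 − 2.2043 = -1.9243%
VaR = −(-1.9243%) × $271,000 = 1.9243% × $271,000 = $5,215

$5,215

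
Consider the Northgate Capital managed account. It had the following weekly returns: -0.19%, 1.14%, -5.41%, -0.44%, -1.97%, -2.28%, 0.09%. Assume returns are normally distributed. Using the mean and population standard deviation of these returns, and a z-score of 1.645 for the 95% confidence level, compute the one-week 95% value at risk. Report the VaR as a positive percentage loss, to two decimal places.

4.59

Mean return r̄ = -9.060 / 7 = -1.2943%
Σ(r − r̄)² = 28.1586; population σ = √(28.1586/7) = 2.0057%
VaR = −(r̄ − z·σ) = −(-1.2943 − 1.645 × 2.0057) = −(-4.5937) = 4.5937%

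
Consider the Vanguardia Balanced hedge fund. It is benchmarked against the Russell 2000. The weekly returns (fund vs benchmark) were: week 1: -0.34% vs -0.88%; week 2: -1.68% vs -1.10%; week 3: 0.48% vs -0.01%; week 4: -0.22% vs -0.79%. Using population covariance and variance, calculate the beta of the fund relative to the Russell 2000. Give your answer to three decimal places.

1.616

r̄p = -0.4400%,  r̄m = -0.6950%
Cov = Σ(rp − r̄p)(rm − r̄m) / 4 = 0.2733
Var(rm) = Σ(rm − r̄m)² / 4 = 0.1691
β = Cov / Var = 0.2733 / 0.1691 = 1.6162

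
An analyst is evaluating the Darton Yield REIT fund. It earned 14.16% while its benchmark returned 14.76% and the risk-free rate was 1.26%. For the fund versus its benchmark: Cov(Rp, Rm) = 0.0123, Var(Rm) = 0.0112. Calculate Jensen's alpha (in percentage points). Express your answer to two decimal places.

-1.93

β = Cov / Var = 0.0123 / 0.0112 = 1.0982
E[R] = Rf + β(Rm − Rf) = 1.26% + 1.0982 × (14.76% − 1.26%) = 16.0857%
α = Rp − E[R] = 14.16% − 16.0857% = -1.9257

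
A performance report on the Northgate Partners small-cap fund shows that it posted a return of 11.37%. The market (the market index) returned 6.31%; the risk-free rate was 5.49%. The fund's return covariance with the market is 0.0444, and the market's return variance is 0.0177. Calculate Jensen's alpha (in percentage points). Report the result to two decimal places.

β = Cov / Var = 0.0444 / 0.0177 = 2.5085
E[R] = Rf + β(Rm − Rf) = 5.49% + 2.5085 × (6.31% − 5.49%) = 7.5470%
α = Rp − E[R] = 11.37% − 7.5470% = 3.8230

3.82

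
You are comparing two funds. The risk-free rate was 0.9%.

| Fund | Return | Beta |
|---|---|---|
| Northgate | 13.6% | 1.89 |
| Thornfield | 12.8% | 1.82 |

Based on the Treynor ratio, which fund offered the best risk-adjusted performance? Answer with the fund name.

Northgate: Treynor = (13.6% − 0.9%) / 1.89 = 6.720
Thornfield: Treynor = (12.8% − 0.9%) / 1.82 = 6.538
Highest: Northgate (6.720).

Northgate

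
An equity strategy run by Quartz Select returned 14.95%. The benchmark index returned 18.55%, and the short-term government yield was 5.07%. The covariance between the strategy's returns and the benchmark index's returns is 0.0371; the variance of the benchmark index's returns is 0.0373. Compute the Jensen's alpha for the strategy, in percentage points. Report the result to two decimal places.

-3.53

β = Cov / Var = 0.0371 / 0.0373 = 0.9946
E[R] = Rf + β(Rm − Rf) = 5.07% + 0.9946 × (18.55% − 5.07%) = 18.4772%
α = Rp − E[R] = 14.95% − 18.4772% = -3.5272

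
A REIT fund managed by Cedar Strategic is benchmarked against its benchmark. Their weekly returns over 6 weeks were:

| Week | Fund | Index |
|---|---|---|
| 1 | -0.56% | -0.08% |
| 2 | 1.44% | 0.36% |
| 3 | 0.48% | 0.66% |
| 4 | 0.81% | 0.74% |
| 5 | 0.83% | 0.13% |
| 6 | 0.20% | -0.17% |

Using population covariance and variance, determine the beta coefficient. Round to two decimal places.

0.95

r̄p = 0.5333%,  r̄m = 0.2733%
Cov = Σ(rp − r̄p)(rm − r̄m) / 6 = 0.1131
Var(rm) = Σ(rm − r̄m)² / 6 = 0.1195
β = Cov / Var = 0.1131 / 0.1195 = 0.9464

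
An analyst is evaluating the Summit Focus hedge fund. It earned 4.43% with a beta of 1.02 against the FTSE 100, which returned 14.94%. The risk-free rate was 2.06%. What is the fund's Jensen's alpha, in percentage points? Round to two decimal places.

-10.77

CAPM expected return = Rf + β(Rm − Rf) = 2.06% + 1.02 × (14.94% − 2.06%) = 2.06 + 1.02 × 12.88 = 15.1976%
Jensen's α = Rp − E[R] = 4.43% − 15.1976% = -10.7676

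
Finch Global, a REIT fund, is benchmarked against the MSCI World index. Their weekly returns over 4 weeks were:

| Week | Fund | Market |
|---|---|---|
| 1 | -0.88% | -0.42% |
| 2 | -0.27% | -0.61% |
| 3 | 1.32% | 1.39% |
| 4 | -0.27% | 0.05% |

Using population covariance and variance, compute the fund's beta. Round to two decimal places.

r̄p = -0.0250%,  r̄m = 0.1025%
Cov = Σ(rp − r̄p)(rm − r̄m) / 4 = 0.5915
Var(rm) = Σ(rm − r̄m)² / 4 = 0.6103
β = Cov / Var = 0.5915 / 0.6103 = 0.9692

0.97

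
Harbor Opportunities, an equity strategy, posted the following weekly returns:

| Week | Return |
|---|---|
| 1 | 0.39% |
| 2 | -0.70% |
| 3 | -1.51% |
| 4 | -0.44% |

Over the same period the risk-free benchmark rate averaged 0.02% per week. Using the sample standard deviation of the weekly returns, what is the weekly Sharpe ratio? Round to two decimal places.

Mean return μ = -2.260 / 4 = -0.5650%
Σ(r − μ)² = (0.39 − (-0.5650))² + (-0.7 − (-0.5650))² + … = 1.8389
sample σ = √(1.8389 / 3) = √0.6130 = 0.7829%
Sharpe = (μ − rf) / σ = (-0.5650 − 0.02) / 0.7829 = -0.5850 / 0.7829 = -0.7472

-0.75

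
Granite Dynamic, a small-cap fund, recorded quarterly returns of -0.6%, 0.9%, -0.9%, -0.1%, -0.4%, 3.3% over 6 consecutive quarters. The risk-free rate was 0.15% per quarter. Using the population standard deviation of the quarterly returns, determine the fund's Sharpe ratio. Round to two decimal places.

r̄ = (-0.6 + 0.9 − 0.9 − 0.1 − 0.4 + 3.3) / 6 = 2.20 / 6 = 0.3667%
Population std dev = √[12.2333 / 6] = 1.4279%
Sharpe = (r̄ − rf) / σ = (0.3667 − 0.15) / 1.4279 = 0.2167 / 1.4279 = 0.1518

0.15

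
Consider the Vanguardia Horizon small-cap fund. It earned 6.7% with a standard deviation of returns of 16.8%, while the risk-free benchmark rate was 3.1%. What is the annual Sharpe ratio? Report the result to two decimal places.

Sharpe = (Rp − Rf) / σp = (6.7% − 3.1%) / 16.8% = 3.60% / 16.8% = 0.2143

0.21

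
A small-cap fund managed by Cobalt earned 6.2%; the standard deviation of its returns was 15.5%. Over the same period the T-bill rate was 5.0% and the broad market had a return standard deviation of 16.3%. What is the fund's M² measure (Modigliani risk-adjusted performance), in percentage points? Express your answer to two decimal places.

6.26

Sharpe = (Rp − Rf) / σp = (6.2% − 5.0%) / 15.5% = 0.0774
M² = Rf + Sharpe × σm = 5.0% + 0.0774 × 16.3% = 6.2616%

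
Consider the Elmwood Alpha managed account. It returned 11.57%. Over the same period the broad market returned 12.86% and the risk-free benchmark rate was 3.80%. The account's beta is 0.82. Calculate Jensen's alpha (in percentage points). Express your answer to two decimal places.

CAPM expected return = Rf + β(Rm − Rf) = 3.80% + 0.82 × (12.86% − 3.80%) = 3.8 + 0.82 × 9.06 = 11.2292%
Jensen's α = Rp − E[R] = 11.57% − 11.2292% = 0.3408

0.34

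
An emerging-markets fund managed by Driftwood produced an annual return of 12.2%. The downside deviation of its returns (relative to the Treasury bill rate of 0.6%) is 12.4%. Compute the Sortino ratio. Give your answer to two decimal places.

Sortino = (Rp − Rf) / σd = (12.2% − 0.6%) / 12.4% = 11.60% / 12.4% = 0.9355

0.94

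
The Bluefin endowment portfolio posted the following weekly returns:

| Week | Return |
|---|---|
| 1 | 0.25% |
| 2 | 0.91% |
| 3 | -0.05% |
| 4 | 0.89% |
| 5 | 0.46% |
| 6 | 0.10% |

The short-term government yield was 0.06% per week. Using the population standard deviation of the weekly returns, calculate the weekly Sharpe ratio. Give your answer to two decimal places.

r̄ = (0.25 + 0.91 − 0.05 + 0.89 + 0.46 + 0.1) / 6 = 2.560 / 6 = 0.4267%
Population std dev = √[0.8145 / 6] = 0.3684%
Sharpe = (r̄ − rf) / σ = (0.4267 − 0.06) / 0.3684 = 0.3667 / 0.3684 = 0.9954

1.00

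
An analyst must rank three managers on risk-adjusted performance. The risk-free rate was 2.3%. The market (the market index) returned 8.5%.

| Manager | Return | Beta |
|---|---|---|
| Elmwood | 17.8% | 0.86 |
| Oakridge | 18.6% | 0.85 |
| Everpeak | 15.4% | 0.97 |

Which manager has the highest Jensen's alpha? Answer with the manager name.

Oakridge

Elmwood: α = 17.8% − [2.3% + 0.86 × (8.5% − 2.3%)] = 10.168
Oakridge: α = 18.6% − [2.3% + 0.85 × (8.5% − 2.3%)] = 11.030
Everpeak: α = 15.4% − [2.3% + 0.97 × (8.5% − 2.3%)] = 7.086
Highest: Oakridge (11.030).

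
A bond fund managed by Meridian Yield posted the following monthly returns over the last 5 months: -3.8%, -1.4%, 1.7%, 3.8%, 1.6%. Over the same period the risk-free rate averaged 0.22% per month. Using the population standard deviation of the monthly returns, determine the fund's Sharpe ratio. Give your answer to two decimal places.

r̄ = (-3.8 − 1.4 + 1.7 + 3.8 + 1.6) / 5 = 0.3800%
Σ(r − r̄)² = (-3.8 − 0.3800)² + (-1.4 − 0.3800)² + (1.7 − 0.3800)² + … = 35.5680
population σ = √(35.5680 / 5) = √7.1136 = 2.6671%
Sharpe = (r̄ − rf) / σ = (0.3800 − 0.22) / 2.6671 = 0.1600 / 2.6671 = 0.0600

0.06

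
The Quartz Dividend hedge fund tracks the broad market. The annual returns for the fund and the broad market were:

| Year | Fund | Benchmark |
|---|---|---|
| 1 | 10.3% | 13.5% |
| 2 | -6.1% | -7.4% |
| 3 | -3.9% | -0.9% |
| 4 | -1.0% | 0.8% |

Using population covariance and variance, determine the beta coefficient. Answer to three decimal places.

r̄p = -0.1750%,  r̄m = 1.5000%
Cov = Σ(rp − r̄p)(rm − r̄m) / 4 = 46.9875
Var(rm) = Σ(rm − r̄m)² / 4 = 57.3650
β = Cov / Var = 46.9875 / 57.3650 = 0.8191

0.819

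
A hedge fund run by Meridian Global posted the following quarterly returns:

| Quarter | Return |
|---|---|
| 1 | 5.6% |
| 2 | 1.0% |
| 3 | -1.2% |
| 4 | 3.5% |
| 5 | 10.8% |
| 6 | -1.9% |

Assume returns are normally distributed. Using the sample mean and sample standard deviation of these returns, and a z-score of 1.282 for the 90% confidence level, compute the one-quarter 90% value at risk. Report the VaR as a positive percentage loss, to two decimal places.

3.14

r̄ = (5.6 + 1 − 1.2 + 3.5 + 10.8 − 1.9) / 6 = 2.9667%
Sample σ = √[Σ(r − r̄)² / 5] = √[113.4933 / 5] = √22.6987 = 4.7643%
VaR = −(r̄ − z·σ) = −(2.9667 − 1.282 × 4.7643) = −(-3.1411) = 3.1411%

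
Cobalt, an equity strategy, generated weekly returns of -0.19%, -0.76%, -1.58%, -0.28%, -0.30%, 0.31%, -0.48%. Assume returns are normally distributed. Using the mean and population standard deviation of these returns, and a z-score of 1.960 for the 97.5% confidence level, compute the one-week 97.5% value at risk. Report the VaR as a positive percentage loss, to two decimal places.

1.53

r̄ = (-0.19 − 0.76 − 1.58 − 0.28 − 0.3 + 0.31 − 0.48) / 7 = -3.280 / 7 = -0.4686%
Σ(r − r̄)² = (-0.19 − (-0.4686))² + (-0.76 − (-0.4686))² + … = 2.0681
σ = √[2.0681 / 7] = 0.5435%
VaR = −(r̄ − z·σ) = −(-0.4686 − 1.960 × 0.5435) = −(-1.5339) = 1.5339%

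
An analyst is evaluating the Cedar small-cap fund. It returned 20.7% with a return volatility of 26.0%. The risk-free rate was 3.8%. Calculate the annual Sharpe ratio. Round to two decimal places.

Sharpe = (Rp − Rf) / σp = (20.7% − 3.8%) / 26.0% = 16.90% / 26.0% = 0.6500

0.65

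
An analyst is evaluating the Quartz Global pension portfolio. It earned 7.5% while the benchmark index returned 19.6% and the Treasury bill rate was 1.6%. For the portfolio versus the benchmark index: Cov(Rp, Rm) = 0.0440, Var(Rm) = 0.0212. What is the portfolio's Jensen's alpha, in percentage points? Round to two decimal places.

-31.46

β = Cov / Var = 0.0440 / 0.0212 = 2.0755
E[R] = Rf + β(Rm − Rf) = 1.6% + 2.0755 × (19.6% − 1.6%) = 38.9590%
α = Rp − E[R] = 7.5% − 38.9590% = -31.4590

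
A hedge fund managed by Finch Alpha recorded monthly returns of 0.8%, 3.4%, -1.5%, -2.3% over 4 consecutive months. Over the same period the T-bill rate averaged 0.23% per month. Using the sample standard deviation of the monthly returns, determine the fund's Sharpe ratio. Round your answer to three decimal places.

-0.051

r̄ = (0.8 + 3.4 − 1.5 − 2.3) / 4 = 0.40 / 4 = 0.1000%
Sample std dev = √[19.7000 / 3] = 2.5626%
Sharpe = (r̄ − rf) / σ = (0.1000 − 0.23) / 2.5626 = -0.1300 / 2.5626 = -0.0507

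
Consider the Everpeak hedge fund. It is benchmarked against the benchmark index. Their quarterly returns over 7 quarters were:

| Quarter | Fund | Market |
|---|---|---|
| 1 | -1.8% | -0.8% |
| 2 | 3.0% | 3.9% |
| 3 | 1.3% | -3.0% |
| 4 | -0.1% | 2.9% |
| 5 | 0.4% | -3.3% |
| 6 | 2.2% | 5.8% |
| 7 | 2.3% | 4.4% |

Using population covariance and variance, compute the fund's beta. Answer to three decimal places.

0.243

r̄p = 1.0429%,  r̄m = 1.4143%
Cov = Σ(rp − r̄p)(rm − r̄m) / 7 = 2.8837
Var(rm) = Σ(rm − r̄m)² / 7 = 11.8784
β = Cov / Var = 2.8837 / 11.8784 = 0.2428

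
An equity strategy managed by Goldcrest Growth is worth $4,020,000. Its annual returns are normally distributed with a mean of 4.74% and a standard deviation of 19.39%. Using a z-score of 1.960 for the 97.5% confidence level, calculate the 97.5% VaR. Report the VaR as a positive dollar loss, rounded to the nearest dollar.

$1,337,229

Return at the 97.5% tail: μ − z·σ = 4.74% − 1.960 × 19.39% = 4.74 − 38.0044 = -33.2644%
VaR = −(-33.2644%) × $4,020,000 = 33.2644% × $4,020,000 = $1,337,229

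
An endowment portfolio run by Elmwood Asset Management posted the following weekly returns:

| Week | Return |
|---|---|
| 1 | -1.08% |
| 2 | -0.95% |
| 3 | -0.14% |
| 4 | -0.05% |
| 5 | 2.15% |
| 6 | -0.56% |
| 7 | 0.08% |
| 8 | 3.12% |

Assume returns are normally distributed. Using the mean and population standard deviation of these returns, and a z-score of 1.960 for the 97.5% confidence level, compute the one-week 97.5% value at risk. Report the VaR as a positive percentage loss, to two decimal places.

Mean return r̄ = 2.570 / 8 = 0.3213%
Population σ = √[Σ(r − r̄)² / 8] = √[15.9423 / 8] = √1.9928 = 1.4117%
VaR = −(r̄ − z·σ) = −(0.3213 − 1.960 × 1.4117) = −(-2.4456) = 2.4456%

2.45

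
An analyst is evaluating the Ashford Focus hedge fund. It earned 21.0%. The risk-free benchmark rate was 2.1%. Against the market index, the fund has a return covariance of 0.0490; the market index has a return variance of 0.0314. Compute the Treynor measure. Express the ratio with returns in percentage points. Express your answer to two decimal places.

β = Cov / Var = 0.0490 / 0.0314 = 1.5605
Treynor = (Rp − Rf) / β = (21.0% − 2.1%) / 1.5605 = 18.90 / 1.5605 = 12.1115

12.11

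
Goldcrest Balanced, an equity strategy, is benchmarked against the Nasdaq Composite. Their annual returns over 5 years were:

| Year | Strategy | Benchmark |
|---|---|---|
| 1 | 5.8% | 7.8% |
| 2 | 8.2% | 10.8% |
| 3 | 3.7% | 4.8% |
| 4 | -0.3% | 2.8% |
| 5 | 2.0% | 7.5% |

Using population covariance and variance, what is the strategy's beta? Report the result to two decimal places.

r̄p = 3.8800%,  r̄m = 6.7400%
Cov = Σ(rp − r̄p)(rm − r̄m) / 5 = 6.9928
Var(rm) = Σ(rm − r̄m)² / 5 = 7.4944
β = Cov / Var = 6.9928 / 7.4944 = 0.9331

0.93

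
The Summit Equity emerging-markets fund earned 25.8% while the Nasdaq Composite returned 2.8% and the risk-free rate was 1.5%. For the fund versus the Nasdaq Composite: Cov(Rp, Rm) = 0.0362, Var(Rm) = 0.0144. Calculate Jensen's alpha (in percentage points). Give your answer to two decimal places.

β = Cov / Var = 0.0362 / 0.0144 = 2.5139
E[R] = Rf + β(Rm − Rf) = 1.5% + 2.5139 × (2.8% − 1.5%) = 4.7681%
α = Rp − E[R] = 25.8% − 4.7681% = 21.0319

21.03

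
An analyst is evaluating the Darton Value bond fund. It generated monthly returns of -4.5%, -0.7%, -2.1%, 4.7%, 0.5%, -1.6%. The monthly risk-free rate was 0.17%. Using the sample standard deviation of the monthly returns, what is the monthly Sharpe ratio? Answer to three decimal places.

-0.255

r̄ = (-4.5 − 0.7 − 2.1 + 4.7 + 0.5 − 1.6) / 6 = -0.6167%
Σ(r − r̄)² = 47.7683; sample σ = √(47.7683/5) = 3.0909%
Sharpe = (r̄ − rf) / σ = (-0.6167 − 0.17) / 3.0909 = -0.7867 / 3.0909 = -0.2545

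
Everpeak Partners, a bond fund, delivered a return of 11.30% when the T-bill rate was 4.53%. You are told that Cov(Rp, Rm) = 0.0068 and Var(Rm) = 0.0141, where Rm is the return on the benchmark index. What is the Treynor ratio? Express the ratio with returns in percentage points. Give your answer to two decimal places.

14.04

β = Cov / Var = 0.0068 / 0.0141 = 0.4823
Treynor = (Rp − Rf) / β = (11.30% − 4.53%) / 0.4823 = 6.77 / 0.4823 = 14.0369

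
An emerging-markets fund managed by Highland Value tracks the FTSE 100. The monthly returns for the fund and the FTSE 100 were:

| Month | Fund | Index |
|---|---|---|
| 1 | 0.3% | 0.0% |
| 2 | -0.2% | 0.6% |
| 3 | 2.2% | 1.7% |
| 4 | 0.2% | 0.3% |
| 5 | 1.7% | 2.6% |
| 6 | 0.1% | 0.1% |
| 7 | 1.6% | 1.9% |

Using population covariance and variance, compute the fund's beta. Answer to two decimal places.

r̄p = 0.8429%,  r̄m = 1.0286%
Cov = Σ(rp − r̄p)(rm − r̄m) / 7 = 0.7259
Var(rm) = Σ(rm − r̄m)² / 7 = 0.9020
β = Cov / Var = 0.7259 / 0.9020 = 0.8048

0.80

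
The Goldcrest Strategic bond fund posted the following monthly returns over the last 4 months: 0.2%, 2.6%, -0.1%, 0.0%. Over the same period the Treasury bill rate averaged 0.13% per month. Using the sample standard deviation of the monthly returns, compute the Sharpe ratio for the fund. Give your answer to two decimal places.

0.42

μ = (0.2 + 2.6 − 0.1 + 0) / 4 = 2.70 / 4 = 0.6750%
Σ(r − μ)² = (0.2 − 0.6750)² + (2.6 − 0.6750)² + … = 4.9875
σ = √[4.9875 / 3] = 1.2894%
Sharpe = (μ − rf) / σ = (0.6750 − 0.13) / 1.2894 = 0.5450 / 1.2894 = 0.4227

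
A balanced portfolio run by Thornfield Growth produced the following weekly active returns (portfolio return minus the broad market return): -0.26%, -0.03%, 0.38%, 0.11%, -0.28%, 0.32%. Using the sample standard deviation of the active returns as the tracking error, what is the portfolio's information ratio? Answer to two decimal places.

r̄ = (-0.26 − 0.03 + 0.38 + 0.11 − 0.28 + 0.32) / 6 = 0.0400%
Sample std dev = √[0.3962 / 5] = 0.2815%
IR = r̄ / tracking error = 0.0400 / 0.2815 = 0.1421

0.14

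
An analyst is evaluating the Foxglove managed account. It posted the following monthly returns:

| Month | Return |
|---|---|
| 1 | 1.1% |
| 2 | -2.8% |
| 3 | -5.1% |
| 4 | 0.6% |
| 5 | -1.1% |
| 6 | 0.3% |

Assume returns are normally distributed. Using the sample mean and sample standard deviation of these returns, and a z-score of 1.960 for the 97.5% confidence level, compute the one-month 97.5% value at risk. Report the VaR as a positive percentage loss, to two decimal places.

r̄ = (1.1 − 2.8 − 5.1 + 0.6 − 1.1 + 0.3) / 6 = -1.1667%
Σ(r − r̄)² = (1.1 − (-1.1667))² + (-2.8 − (-1.1667))² + … = 28.5533
sample σ = √(28.5533 / 5) = √5.7107 = 2.3897%
VaR = −(r̄ − z·σ) = −(-1.1667 − 1.960 × 2.3897) = −(-5.8505) = 5.8505%

5.85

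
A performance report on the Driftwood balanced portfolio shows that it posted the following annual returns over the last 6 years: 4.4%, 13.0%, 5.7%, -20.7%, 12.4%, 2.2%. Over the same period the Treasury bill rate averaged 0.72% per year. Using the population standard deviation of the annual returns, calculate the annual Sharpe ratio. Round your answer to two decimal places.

0.19

Mean return r̄ = 17.00 / 6 = 2.8333%
Σ(r − r̄)² = (4.4 − 2.8333)² + (13 − 2.8333)² + … = 759.7733
population σ = √(759.7733 / 6) = √126.6289 = 11.2530%
Sharpe = (r̄ − rf) / σ = (2.8333 − 0.72) / 11.2530 = 2.1133 / 11.2530 = 0.1878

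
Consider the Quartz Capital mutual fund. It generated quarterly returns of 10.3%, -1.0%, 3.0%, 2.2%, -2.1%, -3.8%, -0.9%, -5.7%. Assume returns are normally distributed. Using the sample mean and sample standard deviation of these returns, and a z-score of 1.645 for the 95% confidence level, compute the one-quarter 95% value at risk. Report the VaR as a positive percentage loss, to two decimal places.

r̄ = (10.3 − 1 + 3 + 2.2 − 2.1 − 3.8 − 0.9 − 5.7) / 8 = 0.2500%
Σ(r − r̄)² = (10.3 − 0.2500)² + (-1 − 0.2500)² + (3 − 0.2500)² + … = 172.5800
sample σ = √(172.5800 / 7) = √24.6543 = 4.9653%
VaR = −(r̄ − z·σ) = −(0.2500 − 1.645 × 4.9653) = −(-7.9179) = 7.9179%

7.92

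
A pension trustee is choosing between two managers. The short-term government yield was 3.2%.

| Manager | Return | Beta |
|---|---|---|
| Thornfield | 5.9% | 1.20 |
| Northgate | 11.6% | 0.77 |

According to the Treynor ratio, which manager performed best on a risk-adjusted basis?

Thornfield: Treynor = (5.9% − 3.2%) / 1.20 = 2.250
Northgate: Treynor = (11.6% − 3.2%) / 0.77 = 10.909
Highest: Northgate (10.909).

Northgate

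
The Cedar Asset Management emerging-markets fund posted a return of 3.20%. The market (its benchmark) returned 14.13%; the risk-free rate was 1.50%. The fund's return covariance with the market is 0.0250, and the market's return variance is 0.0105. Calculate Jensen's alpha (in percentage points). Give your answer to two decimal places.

β = Cov / Var = 0.0250 / 0.0105 = 2.3810
E[R] = Rf + β(Rm − Rf) = 1.50% + 2.3810 × (14.13% − 1.50%) = 31.5720%
α = Rp − E[R] = 3.20% − 31.5720% = -28.3720

-28.37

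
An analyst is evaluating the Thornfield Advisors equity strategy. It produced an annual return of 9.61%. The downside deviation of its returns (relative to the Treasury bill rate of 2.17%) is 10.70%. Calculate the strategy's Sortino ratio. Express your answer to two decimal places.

0.70

Sortino = (Rp − Rf) / σd = (9.61% − 2.17%) / 10.70% = 7.44% / 10.70% = 0.6953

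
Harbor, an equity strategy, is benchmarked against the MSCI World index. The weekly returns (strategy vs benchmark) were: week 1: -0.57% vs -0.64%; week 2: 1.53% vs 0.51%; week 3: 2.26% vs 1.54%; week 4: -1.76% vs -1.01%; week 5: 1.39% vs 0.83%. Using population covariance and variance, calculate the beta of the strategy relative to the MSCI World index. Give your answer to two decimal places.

1.54

r̄p = 0.5700%,  r̄m = 0.2460%
Cov = Σ(rp − r̄p)(rm − r̄m) / 5 = 1.3711
Var(rm) = Σ(rm − r̄m)² / 5 = 0.8895
β = Cov / Var = 1.3711 / 0.8895 = 1.5414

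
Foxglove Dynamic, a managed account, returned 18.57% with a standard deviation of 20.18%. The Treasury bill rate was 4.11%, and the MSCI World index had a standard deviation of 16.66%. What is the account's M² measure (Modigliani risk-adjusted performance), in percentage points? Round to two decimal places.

16.05

Sharpe = (Rp − Rf) / σp = (18.57% − 4.11%) / 20.18% = 0.7166
M² = Rf + Sharpe × σm = 4.11% + 0.7166 × 16.66% = 16.0486%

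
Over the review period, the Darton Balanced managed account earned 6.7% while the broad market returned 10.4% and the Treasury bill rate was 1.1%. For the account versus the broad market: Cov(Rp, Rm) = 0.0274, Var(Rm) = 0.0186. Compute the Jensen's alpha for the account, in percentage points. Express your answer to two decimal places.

-8.10

β = Cov / Var = 0.0274 / 0.0186 = 1.4731
E[R] = Rf + β(Rm − Rf) = 1.1% + 1.4731 × (10.4% − 1.1%) = 14.7998%
α = Rp − E[R] = 6.7% − 14.7998% = -8.0998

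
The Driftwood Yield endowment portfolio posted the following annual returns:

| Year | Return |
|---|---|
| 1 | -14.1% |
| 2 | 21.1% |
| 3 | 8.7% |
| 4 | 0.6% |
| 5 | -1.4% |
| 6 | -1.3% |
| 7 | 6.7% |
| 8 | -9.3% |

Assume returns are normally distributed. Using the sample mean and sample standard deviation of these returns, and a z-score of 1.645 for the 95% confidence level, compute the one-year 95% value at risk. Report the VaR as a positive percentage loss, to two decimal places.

r̄ = (-14.1 + 21.1 + 8.7 + 0.6 − 1.4 − 1.3 + 6.7 − 9.3) / 8 = 1.3750%
Sample σ = √[Σ(r − r̄)² / 7] = √[839.9750 / 7] = √119.9964 = 10.9543%
VaR = −(r̄ − z·σ) = −(1.3750 − 1.645 × 10.9543) = −(-16.6448) = 16.6448%

16.64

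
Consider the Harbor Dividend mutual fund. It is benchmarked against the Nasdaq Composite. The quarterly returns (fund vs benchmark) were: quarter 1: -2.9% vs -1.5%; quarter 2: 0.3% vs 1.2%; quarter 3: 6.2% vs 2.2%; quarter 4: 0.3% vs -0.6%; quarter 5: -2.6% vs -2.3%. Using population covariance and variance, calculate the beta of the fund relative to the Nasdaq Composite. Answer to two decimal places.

1.75

r̄p = 0.2600%,  r̄m = -0.2000%
Cov = Σ(rp − r̄p)(rm − r̄m) / 5 = 4.8820
Var(rm) = Σ(rm − r̄m)² / 5 = 2.7960
β = Cov / Var = 4.8820 / 2.7960 = 1.7461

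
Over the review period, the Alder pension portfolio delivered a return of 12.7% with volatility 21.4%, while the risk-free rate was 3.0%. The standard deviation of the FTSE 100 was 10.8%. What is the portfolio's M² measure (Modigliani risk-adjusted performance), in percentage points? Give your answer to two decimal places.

7.90

Sharpe = (Rp − Rf) / σp = (12.7% − 3.0%) / 21.4% = 0.4533
M² = Rf + Sharpe × σm = 3.0% + 0.4533 × 10.8% = 7.8956%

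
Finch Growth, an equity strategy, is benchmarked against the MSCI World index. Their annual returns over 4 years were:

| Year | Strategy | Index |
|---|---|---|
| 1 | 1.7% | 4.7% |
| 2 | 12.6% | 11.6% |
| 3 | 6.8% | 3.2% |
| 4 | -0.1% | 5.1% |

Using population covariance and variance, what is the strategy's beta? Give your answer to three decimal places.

r̄p = 5.2500%,  r̄m = 6.1500%
Cov = Σ(rp − r̄p)(rm − r̄m) / 4 = 11.5625
Var(rm) = Σ(rm − r̄m)² / 4 = 10.4025
β = Cov / Var = 11.5625 / 10.4025 = 1.1115

1.112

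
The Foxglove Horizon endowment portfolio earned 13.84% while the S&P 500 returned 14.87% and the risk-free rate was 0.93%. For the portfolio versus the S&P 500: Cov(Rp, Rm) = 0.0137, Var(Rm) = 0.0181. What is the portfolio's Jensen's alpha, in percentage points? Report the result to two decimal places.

β = Cov / Var = 0.0137 / 0.0181 = 0.7569
E[R] = Rf + β(Rm − Rf) = 0.93% + 0.7569 × (14.87% − 0.93%) = 11.4812%
α = Rp − E[R] = 13.84% − 11.4812% = 2.3588

2.36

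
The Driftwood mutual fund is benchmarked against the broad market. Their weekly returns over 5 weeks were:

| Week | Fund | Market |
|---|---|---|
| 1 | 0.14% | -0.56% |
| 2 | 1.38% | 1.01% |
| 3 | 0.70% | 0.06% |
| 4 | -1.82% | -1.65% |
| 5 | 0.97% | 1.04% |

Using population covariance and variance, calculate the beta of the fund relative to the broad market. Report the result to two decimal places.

1.05

r̄p = 0.2740%,  r̄m = -0.0200%
Cov = Σ(rp − r̄p)(rm − r̄m) / 5 = 1.0793
Var(rm) = Σ(rm − r̄m)² / 5 = 1.0279
β = Cov / Var = 1.0793 / 1.0279 = 1.0500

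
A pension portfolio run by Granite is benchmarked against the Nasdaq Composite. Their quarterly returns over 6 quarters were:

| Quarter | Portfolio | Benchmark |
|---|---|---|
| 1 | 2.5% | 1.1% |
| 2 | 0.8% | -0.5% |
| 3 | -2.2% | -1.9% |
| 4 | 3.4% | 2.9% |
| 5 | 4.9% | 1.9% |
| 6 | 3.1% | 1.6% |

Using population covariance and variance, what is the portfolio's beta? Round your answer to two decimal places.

r̄p = 2.0833%,  r̄m = 0.8500%
Cov = Σ(rp − r̄p)(rm − r̄m) / 6 = 3.3392
Var(rm) = Σ(rm − r̄m)² / 6 = 2.5525
β = Cov / Var = 3.3392 / 2.5525 = 1.3082

1.31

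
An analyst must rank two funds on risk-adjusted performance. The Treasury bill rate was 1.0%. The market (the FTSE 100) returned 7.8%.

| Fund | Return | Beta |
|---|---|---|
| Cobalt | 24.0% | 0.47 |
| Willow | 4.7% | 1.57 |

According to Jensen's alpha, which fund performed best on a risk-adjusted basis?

Cobalt

Cobalt: α = 24.0% − [1.0% + 0.47 × (7.8% − 1.0%)] = 19.804
Willow: α = 4.7% − [1.0% + 1.57 × (7.8% − 1.0%)] = -6.976
Highest: Cobalt (19.804).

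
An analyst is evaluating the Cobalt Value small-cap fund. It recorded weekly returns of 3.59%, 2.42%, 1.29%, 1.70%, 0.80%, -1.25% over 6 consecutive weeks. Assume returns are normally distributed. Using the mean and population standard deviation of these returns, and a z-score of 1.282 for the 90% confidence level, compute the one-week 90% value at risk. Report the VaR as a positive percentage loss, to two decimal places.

0.48

Mean return μ = 8.550 / 6 = 1.4250%
Population std dev = √[13.3174 / 6] = 1.4898%
VaR = −(μ − z·σ) = −(1.4250 − 1.282 × 1.4898) = −(-0.4849) = 0.4849%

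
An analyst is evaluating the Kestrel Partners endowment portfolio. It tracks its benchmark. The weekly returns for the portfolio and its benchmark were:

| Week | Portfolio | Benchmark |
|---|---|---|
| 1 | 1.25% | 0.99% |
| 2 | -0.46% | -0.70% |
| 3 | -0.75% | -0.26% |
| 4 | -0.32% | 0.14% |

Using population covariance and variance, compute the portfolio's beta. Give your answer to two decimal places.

1.11

r̄p = -0.0700%,  r̄m = 0.0425%
Cov = Σ(rp − r̄p)(rm − r̄m) / 4 = 0.4304
Var(rm) = Σ(rm − r̄m)² / 4 = 0.3875
β = Cov / Var = 0.4304 / 0.3875 = 1.1107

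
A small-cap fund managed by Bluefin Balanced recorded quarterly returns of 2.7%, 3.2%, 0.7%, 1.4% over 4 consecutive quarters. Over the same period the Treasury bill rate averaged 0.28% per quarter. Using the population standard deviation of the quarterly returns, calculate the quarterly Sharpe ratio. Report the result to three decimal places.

1.724

μ = (2.7 + 3.2 + 0.7 + 1.4) / 4 = 8.00 / 4 = 2.0000%
Population std dev = √[3.9800 / 4] = 0.9975%
Sharpe = (μ − rf) / σ = (2.0000 − 0.28) / 0.9975 = 1.7200 / 0.9975 = 1.7243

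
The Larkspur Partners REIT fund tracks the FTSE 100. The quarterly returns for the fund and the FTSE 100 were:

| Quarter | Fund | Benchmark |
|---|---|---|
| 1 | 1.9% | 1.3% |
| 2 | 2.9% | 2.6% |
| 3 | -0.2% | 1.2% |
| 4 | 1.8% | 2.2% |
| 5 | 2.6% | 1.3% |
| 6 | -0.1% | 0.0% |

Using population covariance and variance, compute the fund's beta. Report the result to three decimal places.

r̄p = 1.4833%,  r̄m = 1.4333%
Cov = Σ(rp − r̄p)(rm − r̄m) / 6 = 0.7256
Var(rm) = Σ(rm − r̄m)² / 6 = 0.6822
β = Cov / Var = 0.7256 / 0.6822 = 1.0636

1.064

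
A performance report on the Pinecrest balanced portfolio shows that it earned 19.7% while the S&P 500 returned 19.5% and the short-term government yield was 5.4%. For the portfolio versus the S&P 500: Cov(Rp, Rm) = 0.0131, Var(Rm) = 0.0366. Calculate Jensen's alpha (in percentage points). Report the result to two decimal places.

9.25

β = Cov / Var = 0.0131 / 0.0366 = 0.3579
E[R] = Rf + β(Rm − Rf) = 5.4% + 0.3579 × (19.5% − 5.4%) = 10.4464%
α = Rp − E[R] = 19.7% − 10.4464% = 9.2536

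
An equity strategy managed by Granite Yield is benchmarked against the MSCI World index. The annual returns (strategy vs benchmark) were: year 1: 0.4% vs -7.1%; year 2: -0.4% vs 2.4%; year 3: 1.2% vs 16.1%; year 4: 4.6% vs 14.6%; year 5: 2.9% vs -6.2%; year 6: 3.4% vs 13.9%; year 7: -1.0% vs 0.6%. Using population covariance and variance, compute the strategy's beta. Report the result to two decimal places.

0.10

r̄p = 1.5857%,  r̄m = 4.9000%
Cov = Σ(rp − r̄p)(rm − r̄m) / 7 = 8.1386
Var(rm) = Σ(rm − r̄m)² / 7 = 84.6400
β = Cov / Var = 8.1386 / 84.6400 = 0.0962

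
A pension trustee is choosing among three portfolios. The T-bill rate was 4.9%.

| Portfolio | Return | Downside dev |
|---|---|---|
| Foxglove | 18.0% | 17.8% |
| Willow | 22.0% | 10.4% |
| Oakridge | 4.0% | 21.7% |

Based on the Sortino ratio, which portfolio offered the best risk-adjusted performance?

Foxglove: Sortino ratio = (18.0% − 4.9%) / 17.8% = 0.736
Willow: Sortino ratio = (22.0% − 4.9%) / 10.4% = 1.644
Oakridge: Sortino ratio = (4.0% − 4.9%) / 21.7% = -0.041
Highest: Willow (1.644).

Willow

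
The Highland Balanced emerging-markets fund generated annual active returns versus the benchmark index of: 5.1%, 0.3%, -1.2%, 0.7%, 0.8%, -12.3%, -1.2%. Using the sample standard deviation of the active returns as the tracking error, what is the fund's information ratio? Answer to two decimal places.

r̄ = (5.1 + 0.3 − 1.2 + 0.7 + 0.8 − 12.3 − 1.2) / 7 = -7.80 / 7 = -1.1143%
Σ(r − r̄)² = 172.7086; sample σ = √(172.7086/6) = 5.3651%
IR = r̄ / tracking error = -1.1143 / 5.3651 = -0.2077

-0.21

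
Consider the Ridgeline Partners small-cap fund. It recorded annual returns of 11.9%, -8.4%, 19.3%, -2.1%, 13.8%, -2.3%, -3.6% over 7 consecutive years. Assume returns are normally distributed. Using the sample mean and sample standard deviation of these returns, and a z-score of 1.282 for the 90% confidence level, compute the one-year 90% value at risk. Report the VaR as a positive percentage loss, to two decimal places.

r̄ = (11.9 − 8.4 + 19.3 − 2.1 + 13.8 − 2.3 − 3.6) / 7 = 4.0857%
Σ(r − r̄)² = (11.9 − 4.0857)² + (-8.4 − 4.0857)² + (19.3 − 4.0857)² + … = 680.9086
sample σ = √(680.9086 / 6) = √113.4848 = 10.6529%
VaR = −(r̄ − z·σ) = −(4.0857 − 1.282 × 10.6529) = −(-9.5713) = 9.5713%

9.57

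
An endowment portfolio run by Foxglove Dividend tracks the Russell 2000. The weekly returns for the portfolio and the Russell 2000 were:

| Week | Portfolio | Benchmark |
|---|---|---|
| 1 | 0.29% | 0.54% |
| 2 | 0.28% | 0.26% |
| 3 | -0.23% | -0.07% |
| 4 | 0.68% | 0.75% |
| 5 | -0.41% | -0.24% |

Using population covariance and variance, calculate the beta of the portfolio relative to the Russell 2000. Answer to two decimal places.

r̄p = 0.1220%,  r̄m = 0.2480%
Cov = Σ(rp − r̄p)(rm − r̄m) / 5 = 0.1405
Var(rm) = Σ(rm − r̄m)² / 5 = 0.1353
β = Cov / Var = 0.1405 / 0.1353 = 1.0384

1.04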